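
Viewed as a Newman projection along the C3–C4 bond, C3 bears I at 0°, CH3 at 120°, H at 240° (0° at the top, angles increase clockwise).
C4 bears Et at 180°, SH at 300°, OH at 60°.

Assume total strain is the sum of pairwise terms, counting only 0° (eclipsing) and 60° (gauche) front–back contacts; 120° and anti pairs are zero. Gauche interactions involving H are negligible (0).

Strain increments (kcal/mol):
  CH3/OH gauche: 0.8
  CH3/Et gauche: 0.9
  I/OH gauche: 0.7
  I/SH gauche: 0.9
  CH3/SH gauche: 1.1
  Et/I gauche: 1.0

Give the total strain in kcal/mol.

3.3 kcal/mol

This conformer (staggered): I–SH gauche, I–OH gauche, CH3–Et gauche, CH3–OH gauche; 0.9 + 0.7 + 0.9 + 0.8 = 3.3 kcal/mol.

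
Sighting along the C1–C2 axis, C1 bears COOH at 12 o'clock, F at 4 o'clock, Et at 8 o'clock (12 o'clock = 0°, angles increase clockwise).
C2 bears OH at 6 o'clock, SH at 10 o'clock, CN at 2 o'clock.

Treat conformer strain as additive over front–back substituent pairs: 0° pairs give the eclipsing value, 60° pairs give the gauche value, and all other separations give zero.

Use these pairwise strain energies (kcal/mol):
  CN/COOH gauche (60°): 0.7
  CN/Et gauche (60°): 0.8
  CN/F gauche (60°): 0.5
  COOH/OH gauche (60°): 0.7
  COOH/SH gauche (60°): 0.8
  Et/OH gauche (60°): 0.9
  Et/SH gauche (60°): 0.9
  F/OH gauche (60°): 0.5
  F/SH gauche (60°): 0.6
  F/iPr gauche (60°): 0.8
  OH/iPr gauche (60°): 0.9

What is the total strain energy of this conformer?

This conformer (staggered): COOH–SH gauche, COOH–CN gauche, F–OH gauche, F–CN gauche, Et–OH gauche, Et–SH gauche; 0.8 + 0.7 + 0.5 + 0.5 + 0.9 + 0.9 = 4.3 kcal/mol.

4.3 kcal/mol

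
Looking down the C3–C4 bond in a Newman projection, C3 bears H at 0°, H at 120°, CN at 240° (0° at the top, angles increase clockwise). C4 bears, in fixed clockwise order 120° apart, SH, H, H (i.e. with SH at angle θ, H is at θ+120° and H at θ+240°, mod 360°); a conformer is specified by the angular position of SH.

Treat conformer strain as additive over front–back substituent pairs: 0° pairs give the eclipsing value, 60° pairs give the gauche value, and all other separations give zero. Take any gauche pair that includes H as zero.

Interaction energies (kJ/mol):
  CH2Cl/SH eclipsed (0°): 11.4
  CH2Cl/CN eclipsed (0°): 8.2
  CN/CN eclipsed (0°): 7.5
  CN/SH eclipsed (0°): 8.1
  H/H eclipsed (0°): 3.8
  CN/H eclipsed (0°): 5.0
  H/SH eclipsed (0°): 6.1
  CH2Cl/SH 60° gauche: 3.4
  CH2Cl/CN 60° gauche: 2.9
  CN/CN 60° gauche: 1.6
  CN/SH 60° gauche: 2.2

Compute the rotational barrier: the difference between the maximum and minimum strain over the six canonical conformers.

SH at 0° (eclipsed): H(0°)/SH(0°) eclipsed 6.1; H(120°)/H(120°) eclipsed 3.8; CN(240°)/H(240°) eclipsed 5.0 → 14.9 kJ/mol.
SH at 60° (staggered): no non-H gauche contacts → 0.0 kJ/mol.
SH at 120° (eclipsed): H(0°)/H(0°) eclipsed 3.8; H(120°)/SH(120°) eclipsed 6.1; CN(240°)/H(240°) eclipsed 5.0 → 14.9 kJ/mol.
SH at 180° (staggered): CN(240°)/SH(180°) gauche 2.2 → 2.2 kJ/mol.
SH at 240° (eclipsed): H(0°)/H(0°) eclipsed 3.8; H(120°)/H(120°) eclipsed 3.8; CN(240°)/SH(240°) eclipsed 8.1 → 15.7 kJ/mol.
SH at 300° (staggered): CN(240°)/SH(300°) gauche 2.2 → 2.2 kJ/mol.
Max at 240° (15.7 kJ/mol), min at 60° (0.0 kJ/mol); barrier = 15.7 kJ/mol.

15.7 kJ/mol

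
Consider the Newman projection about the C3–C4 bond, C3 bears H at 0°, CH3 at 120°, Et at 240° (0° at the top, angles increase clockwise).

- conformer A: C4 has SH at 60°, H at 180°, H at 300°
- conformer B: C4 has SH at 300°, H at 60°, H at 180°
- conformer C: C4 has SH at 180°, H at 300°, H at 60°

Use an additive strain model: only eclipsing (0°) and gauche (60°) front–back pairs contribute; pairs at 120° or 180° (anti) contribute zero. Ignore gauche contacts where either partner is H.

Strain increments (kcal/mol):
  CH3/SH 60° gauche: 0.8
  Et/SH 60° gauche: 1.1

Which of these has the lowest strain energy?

A

A (staggered): CH3(120°)/SH(60°) gauche 0.8 → 0.8 kcal/mol.
B (staggered): Et(240°)/SH(300°) gauche 1.1 → 1.1 kcal/mol.
C (staggered): CH3(120°)/SH(180°) gauche 0.8; Et(240°)/SH(180°) gauche 1.1 → 1.9 kcal/mol.
A has the lowest total (0.8 kcal/mol).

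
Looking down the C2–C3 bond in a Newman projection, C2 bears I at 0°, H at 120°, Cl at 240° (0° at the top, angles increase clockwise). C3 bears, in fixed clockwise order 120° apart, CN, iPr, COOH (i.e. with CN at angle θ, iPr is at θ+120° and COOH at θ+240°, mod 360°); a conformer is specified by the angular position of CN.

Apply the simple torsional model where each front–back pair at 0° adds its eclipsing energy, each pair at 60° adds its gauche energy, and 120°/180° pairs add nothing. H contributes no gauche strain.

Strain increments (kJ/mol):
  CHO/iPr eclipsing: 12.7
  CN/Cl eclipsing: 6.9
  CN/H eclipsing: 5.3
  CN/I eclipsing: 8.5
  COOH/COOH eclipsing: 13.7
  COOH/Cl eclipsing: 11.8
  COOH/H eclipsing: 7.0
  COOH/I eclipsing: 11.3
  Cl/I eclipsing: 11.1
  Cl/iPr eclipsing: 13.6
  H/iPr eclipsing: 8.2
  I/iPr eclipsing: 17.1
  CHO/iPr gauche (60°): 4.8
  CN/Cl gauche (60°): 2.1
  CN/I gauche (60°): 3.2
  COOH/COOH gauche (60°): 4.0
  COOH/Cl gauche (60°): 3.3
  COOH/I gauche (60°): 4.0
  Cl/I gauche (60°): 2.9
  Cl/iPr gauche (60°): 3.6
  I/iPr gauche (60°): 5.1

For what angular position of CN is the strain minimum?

CN at 0° is eclipsed. I at 0° is eclipsed with CN at 0° (8.5); H at 120° is eclipsed with iPr at 120° (8.2); Cl at 240° is eclipsed with COOH at 240° (11.8). Total 28.5 kJ/mol.
CN at 60° is staggered. I at 0° is gauche with CN at 60° (3.2); I at 0° is gauche with COOH at 300° (4.0); Cl at 240° is gauche with iPr at 180° (3.6); Cl at 240° is gauche with COOH at 300° (3.3). Total 14.1 kJ/mol.
CN at 120° is eclipsed. I at 0° is eclipsed with COOH at 0° (11.3); H at 120° is eclipsed with CN at 120° (5.3); Cl at 240° is eclipsed with iPr at 240° (13.6). Total 30.2 kJ/mol.
CN at 180° is staggered. I at 0° is gauche with iPr at 300° (5.1); I at 0° is gauche with COOH at 60° (4.0); Cl at 240° is gauche with CN at 180° (2.1); Cl at 240° is gauche with iPr at 300° (3.6). Total 14.8 kJ/mol.
CN at 240° is eclipsed. I at 0° is eclipsed with iPr at 0° (17.1); H at 120° is eclipsed with COOH at 120° (7.0); Cl at 240° is eclipsed with CN at 240° (6.9). Total 31.0 kJ/mol.
CN at 300° is staggered. I at 0° is gauche with CN at 300° (3.2); I at 0° is gauche with iPr at 60° (5.1); Cl at 240° is gauche with CN at 300° (2.1); Cl at 240° is gauche with COOH at 180° (3.3). Total 13.7 kJ/mol.
The minimum (13.7 kJ/mol) occurs with CN at 300°.

300°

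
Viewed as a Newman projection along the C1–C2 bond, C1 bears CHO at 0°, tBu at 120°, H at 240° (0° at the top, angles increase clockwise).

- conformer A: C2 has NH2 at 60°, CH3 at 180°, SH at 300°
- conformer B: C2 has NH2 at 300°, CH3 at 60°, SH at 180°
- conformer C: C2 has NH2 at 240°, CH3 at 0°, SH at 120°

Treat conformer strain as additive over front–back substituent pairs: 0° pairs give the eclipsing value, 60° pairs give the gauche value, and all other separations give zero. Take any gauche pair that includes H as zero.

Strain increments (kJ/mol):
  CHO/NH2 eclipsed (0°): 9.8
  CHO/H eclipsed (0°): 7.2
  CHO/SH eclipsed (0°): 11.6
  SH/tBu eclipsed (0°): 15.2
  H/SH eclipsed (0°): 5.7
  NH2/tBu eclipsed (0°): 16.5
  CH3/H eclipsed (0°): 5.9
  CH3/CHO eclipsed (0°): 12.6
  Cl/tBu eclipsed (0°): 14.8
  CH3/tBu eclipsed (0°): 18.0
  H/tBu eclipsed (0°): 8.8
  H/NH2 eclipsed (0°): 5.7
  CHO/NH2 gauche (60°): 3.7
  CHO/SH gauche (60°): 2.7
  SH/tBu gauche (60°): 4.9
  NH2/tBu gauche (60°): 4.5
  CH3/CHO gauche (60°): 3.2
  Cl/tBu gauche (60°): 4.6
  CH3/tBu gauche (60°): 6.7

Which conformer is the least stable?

C

A (staggered): CHO–NH2 gauche, CHO–SH gauche, tBu–NH2 gauche, tBu–CH3 gauche; 3.7 + 2.7 + 4.5 + 6.7 = 17.6 kJ/mol.
B (staggered): CHO–NH2 gauche, CHO–CH3 gauche, tBu–CH3 gauche, tBu–SH gauche; 3.7 + 3.2 + 6.7 + 4.9 = 18.5 kJ/mol.
C (eclipsed): CHO–CH3 eclipsed, tBu–SH eclipsed, H–NH2 eclipsed; 12.6 + 15.2 + 5.7 = 33.5 kJ/mol.
C has the highest total (33.5 kJ/mol).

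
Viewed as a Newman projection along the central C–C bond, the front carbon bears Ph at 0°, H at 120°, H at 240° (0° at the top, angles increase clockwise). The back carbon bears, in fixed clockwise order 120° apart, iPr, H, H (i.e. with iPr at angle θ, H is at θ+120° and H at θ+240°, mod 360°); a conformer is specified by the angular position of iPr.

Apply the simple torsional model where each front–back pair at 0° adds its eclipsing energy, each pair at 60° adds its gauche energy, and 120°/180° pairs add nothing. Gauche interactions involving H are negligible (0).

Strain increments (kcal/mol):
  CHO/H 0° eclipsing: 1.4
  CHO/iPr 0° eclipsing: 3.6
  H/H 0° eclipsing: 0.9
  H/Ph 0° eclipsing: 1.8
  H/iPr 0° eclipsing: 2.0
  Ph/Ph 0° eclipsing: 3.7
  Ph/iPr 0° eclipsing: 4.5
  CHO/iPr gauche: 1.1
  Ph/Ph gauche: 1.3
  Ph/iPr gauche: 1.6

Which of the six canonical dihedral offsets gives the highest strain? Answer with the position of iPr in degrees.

iPr at 0° is eclipsed. Ph at 0° is eclipsed with iPr at 0° (4.5); H at 120° is eclipsed with H at 120° (0.9); H at 240° is eclipsed with H at 240° (0.9). Total 6.3 kcal/mol.
iPr at 60° is staggered. Ph at 0° is gauche with iPr at 60° (1.6). Total 1.6 kcal/mol.
iPr at 120° is eclipsed. Ph at 0° is eclipsed with H at 0° (1.8); H at 120° is eclipsed with iPr at 120° (2.0); H at 240° is eclipsed with H at 240° (0.9). Total 4.7 kcal/mol.
iPr at 180° (staggered): no non-H gauche contacts → 0.0 kcal/mol.
iPr at 240° is eclipsed. Ph at 0° is eclipsed with H at 0° (1.8); H at 120° is eclipsed with H at 120° (0.9); H at 240° is eclipsed with iPr at 240° (2.0). Total 4.7 kcal/mol.
iPr at 300° is staggered. Ph at 0° is gauche with iPr at 300° (1.6). Total 1.6 kcal/mol.
The maximum (6.3 kcal/mol) occurs with iPr at 0°.

0°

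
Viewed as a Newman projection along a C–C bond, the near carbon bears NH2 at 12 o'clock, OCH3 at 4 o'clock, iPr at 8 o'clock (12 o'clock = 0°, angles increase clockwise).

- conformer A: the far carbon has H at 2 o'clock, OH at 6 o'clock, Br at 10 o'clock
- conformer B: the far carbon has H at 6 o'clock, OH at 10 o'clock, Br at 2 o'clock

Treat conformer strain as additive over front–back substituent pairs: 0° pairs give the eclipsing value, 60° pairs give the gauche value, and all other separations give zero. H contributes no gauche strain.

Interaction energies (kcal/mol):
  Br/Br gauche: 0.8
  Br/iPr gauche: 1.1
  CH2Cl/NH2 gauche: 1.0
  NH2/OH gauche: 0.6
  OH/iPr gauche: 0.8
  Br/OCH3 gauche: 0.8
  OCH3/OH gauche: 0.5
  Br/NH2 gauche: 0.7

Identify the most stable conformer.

A (staggered): NH2–Br gauche, OCH3–OH gauche, iPr–OH gauche, iPr–Br gauche; 0.7 + 0.5 + 0.8 + 1.1 = 3.1 kcal/mol.
B (staggered): NH2–OH gauche, NH2–Br gauche, OCH3–Br gauche, iPr–OH gauche; 0.6 + 0.7 + 0.8 + 0.8 = 2.9 kcal/mol.
B has the lowest total (2.9 kcal/mol).

B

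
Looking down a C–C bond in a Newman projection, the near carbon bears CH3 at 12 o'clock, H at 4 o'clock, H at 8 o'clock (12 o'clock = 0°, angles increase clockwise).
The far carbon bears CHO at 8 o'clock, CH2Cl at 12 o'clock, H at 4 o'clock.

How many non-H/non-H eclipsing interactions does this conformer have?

Non-H eclipsing pairs: CH3(0°)/CH2Cl(0°) — 1 interaction.

1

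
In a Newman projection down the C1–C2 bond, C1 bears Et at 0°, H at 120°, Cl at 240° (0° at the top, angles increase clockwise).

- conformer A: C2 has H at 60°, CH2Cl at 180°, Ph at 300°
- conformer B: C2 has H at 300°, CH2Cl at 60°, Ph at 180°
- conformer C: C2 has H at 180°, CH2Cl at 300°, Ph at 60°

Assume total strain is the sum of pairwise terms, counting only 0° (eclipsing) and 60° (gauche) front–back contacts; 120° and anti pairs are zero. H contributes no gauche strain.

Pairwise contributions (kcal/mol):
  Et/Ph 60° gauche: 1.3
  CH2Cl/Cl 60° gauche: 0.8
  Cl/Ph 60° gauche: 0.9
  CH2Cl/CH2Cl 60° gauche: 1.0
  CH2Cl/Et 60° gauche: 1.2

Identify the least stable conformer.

A (staggered): Et–Ph gauche, Cl–CH2Cl gauche, Cl–Ph gauche; 1.3 + 0.8 + 0.9 = 3.0 kcal/mol.
B (staggered): Et–CH2Cl gauche, Cl–Ph gauche; 1.2 + 0.9 = 2.1 kcal/mol.
C (staggered): Et–CH2Cl gauche, Et–Ph gauche, Cl–CH2Cl gauche; 1.2 + 1.3 + 0.8 = 3.3 kcal/mol.
C has the highest total (3.3 kcal/mol).

C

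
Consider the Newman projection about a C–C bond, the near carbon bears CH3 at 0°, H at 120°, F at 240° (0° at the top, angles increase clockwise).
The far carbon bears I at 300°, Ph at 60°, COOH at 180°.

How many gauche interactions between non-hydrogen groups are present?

Non-H gauche pairs: CH3(0°)/I(300°); CH3(0°)/Ph(60°); F(240°)/I(300°); F(240°)/COOH(180°) — 4 interactions.

4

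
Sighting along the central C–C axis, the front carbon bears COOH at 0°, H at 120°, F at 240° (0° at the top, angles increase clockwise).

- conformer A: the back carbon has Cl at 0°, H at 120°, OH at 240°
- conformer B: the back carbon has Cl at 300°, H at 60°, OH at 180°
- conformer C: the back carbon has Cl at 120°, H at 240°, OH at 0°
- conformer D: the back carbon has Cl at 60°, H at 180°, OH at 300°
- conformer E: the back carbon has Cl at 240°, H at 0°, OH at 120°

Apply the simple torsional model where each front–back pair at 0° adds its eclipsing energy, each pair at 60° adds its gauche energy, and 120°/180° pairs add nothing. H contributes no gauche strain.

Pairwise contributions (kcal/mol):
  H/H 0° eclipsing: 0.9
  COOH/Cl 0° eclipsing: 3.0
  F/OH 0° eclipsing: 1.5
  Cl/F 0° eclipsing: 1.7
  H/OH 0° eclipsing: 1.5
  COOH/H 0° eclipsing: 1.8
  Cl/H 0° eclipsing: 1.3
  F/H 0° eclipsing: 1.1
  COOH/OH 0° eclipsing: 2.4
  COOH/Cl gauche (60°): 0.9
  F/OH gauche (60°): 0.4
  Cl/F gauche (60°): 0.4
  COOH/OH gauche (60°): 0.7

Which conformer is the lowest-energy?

B

A (eclipsed): COOH(0°)/Cl(0°) eclipsed 3.0; H(120°)/H(120°) eclipsed 0.9; F(240°)/OH(240°) eclipsed 1.5 → 5.4 kcal/mol.
B (staggered): COOH(0°)/Cl(300°) gauche 0.9; F(240°)/Cl(300°) gauche 0.4; F(240°)/OH(180°) gauche 0.4 → 1.7 kcal/mol.
C (eclipsed): COOH(0°)/OH(0°) eclipsed 2.4; H(120°)/Cl(120°) eclipsed 1.3; F(240°)/H(240°) eclipsed 1.1 → 4.8 kcal/mol.
D (staggered): COOH(0°)/Cl(60°) gauche 0.9; COOH(0°)/OH(300°) gauche 0.7; F(240°)/OH(300°) gauche 0.4 → 2.0 kcal/mol.
E (eclipsed): COOH(0°)/H(0°) eclipsed 1.8; H(120°)/OH(120°) eclipsed 1.5; F(240°)/Cl(240°) eclipsed 1.7 → 5.0 kcal/mol.
B has the lowest total (1.7 kcal/mol).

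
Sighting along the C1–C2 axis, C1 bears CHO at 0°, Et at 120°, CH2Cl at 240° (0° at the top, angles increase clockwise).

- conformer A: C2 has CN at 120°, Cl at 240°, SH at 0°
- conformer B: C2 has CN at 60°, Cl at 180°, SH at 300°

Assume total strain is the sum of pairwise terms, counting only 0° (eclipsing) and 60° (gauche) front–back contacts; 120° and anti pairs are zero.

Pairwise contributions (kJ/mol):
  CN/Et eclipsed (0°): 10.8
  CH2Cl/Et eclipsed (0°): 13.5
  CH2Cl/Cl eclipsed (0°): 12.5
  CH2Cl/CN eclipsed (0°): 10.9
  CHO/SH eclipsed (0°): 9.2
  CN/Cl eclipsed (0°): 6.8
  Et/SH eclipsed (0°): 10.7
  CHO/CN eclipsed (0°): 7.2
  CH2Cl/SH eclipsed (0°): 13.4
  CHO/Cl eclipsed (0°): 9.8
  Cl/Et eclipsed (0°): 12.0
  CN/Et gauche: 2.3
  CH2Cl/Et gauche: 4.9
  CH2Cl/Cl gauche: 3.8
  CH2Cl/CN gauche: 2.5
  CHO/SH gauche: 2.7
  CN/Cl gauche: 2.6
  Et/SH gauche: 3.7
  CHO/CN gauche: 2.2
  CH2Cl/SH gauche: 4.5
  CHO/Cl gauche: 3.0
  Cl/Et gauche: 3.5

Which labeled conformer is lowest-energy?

B

A (eclipsed): CHO–SH eclipsed, Et–CN eclipsed, CH2Cl–Cl eclipsed; 9.2 + 10.8 + 12.5 = 32.5 kJ/mol.
B (staggered): CHO–CN gauche, CHO–SH gauche, Et–CN gauche, Et–Cl gauche, CH2Cl–Cl gauche, CH2Cl–SH gauche; 2.2 + 2.7 + 2.3 + 3.5 + 3.8 + 4.5 = 19.0 kJ/mol.
B has the lowest total (19.0 kJ/mol).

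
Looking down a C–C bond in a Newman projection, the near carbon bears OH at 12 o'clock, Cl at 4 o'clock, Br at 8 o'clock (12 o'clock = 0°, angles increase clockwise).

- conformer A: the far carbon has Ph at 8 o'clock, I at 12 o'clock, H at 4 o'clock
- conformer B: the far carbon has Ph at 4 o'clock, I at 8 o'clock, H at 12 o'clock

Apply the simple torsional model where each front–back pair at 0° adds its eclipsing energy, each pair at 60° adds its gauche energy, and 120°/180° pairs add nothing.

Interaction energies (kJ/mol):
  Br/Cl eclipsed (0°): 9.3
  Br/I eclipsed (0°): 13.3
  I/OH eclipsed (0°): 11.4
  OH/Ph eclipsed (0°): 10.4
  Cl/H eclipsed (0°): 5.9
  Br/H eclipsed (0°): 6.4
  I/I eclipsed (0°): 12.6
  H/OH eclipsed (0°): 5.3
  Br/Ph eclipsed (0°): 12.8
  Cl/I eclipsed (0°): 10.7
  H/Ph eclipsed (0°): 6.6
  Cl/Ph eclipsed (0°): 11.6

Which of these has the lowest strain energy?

A (eclipsed): OH–I eclipsed, Cl–H eclipsed, Br–Ph eclipsed; 11.4 + 5.9 + 12.8 = 30.1 kJ/mol.
B (eclipsed): OH–H eclipsed, Cl–Ph eclipsed, Br–I eclipsed; 5.3 + 11.6 + 13.3 = 30.2 kJ/mol.
A has the lowest total (30.1 kJ/mol).

A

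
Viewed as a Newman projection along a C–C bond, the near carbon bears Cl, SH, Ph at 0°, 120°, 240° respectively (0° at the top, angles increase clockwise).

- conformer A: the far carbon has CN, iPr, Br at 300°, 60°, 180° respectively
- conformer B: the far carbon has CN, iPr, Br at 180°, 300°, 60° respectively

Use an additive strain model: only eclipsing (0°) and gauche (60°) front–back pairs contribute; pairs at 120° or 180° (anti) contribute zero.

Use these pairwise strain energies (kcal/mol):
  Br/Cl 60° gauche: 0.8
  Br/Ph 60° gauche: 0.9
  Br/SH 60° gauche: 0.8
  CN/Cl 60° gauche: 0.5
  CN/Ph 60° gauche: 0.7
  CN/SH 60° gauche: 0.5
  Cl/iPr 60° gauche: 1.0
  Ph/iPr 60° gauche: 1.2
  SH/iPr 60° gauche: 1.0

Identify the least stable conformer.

B

A (staggered): Cl(0°)/CN(300°) gauche 0.5; Cl(0°)/iPr(60°) gauche 1.0; SH(120°)/iPr(60°) gauche 1.0; SH(120°)/Br(180°) gauche 0.8; Ph(240°)/CN(300°) gauche 0.7; Ph(240°)/Br(180°) gauche 0.9 → 4.9 kcal/mol.
B (staggered): Cl(0°)/iPr(300°) gauche 1.0; Cl(0°)/Br(60°) gauche 0.8; SH(120°)/CN(180°) gauche 0.5; SH(120°)/Br(60°) gauche 0.8; Ph(240°)/CN(180°) gauche 0.7; Ph(240°)/iPr(300°) gauche 1.2 → 5.0 kcal/mol.
B has the highest total (5.0 kcal/mol).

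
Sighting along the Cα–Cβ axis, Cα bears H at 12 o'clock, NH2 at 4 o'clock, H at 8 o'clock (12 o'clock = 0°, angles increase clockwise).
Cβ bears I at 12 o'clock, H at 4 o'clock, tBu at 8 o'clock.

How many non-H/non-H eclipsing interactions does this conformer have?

Every eclipsing pair involves H, so the count is 0.

0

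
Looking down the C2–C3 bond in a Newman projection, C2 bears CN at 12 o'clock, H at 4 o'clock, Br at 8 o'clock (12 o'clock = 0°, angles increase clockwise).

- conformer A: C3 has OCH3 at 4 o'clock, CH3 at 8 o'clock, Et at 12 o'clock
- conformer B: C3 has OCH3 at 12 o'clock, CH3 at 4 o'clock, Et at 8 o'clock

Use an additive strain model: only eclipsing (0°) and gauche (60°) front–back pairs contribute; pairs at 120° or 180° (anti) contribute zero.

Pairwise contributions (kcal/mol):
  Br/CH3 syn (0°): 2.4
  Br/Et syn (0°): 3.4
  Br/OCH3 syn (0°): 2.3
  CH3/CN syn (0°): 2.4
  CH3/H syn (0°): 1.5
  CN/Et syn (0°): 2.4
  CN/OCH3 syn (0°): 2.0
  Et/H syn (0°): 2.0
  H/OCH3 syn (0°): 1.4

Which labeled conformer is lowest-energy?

A is eclipsed. CN at 0° is eclipsed with Et at 0° (2.4); H at 120° is eclipsed with OCH3 at 120° (1.4); Br at 240° is eclipsed with CH3 at 240° (2.4). Total 6.2 kcal/mol.
B is eclipsed. CN at 0° is eclipsed with OCH3 at 0° (2.0); H at 120° is eclipsed with CH3 at 120° (1.5); Br at 240° is eclipsed with Et at 240° (3.4). Total 6.9 kcal/mol.
A has the lowest total (6.2 kcal/mol).

A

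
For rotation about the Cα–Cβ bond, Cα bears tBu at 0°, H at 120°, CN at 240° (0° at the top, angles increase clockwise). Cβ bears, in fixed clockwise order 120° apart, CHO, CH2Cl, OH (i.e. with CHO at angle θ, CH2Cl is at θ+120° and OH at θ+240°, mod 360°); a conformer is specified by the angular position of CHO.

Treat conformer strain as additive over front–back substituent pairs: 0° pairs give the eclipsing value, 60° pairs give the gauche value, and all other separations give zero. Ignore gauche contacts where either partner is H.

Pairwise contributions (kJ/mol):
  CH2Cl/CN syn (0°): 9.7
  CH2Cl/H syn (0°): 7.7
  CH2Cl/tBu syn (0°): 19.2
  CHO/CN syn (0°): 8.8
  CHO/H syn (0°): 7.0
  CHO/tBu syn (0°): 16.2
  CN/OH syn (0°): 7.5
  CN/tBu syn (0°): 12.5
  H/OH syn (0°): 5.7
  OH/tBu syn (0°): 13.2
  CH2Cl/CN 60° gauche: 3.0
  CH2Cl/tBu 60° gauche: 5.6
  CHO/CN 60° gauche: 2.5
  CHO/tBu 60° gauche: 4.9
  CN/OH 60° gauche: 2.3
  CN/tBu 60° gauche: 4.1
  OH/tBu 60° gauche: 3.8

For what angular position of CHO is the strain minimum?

60°

CHO at 0° is eclipsed. tBu at 0° is eclipsed with CHO at 0° (16.2); H at 120° is eclipsed with CH2Cl at 120° (7.7); CN at 240° is eclipsed with OH at 240° (7.5). Total 31.4 kJ/mol.
CHO at 60° is staggered. tBu at 0° is gauche with CHO at 60° (4.9); tBu at 0° is gauche with OH at 300° (3.8); CN at 240° is gauche with CH2Cl at 180° (3.0); CN at 240° is gauche with OH at 300° (2.3). Total 14.0 kJ/mol.
CHO at 120° is eclipsed. tBu at 0° is eclipsed with OH at 0° (13.2); H at 120° is eclipsed with CHO at 120° (7.0); CN at 240° is eclipsed with CH2Cl at 240° (9.7). Total 29.9 kJ/mol.
CHO at 180° is staggered. tBu at 0° is gauche with CH2Cl at 300° (5.6); tBu at 0° is gauche with OH at 60° (3.8); CN at 240° is gauche with CHO at 180° (2.5); CN at 240° is gauche with CH2Cl at 300° (3.0). Total 14.9 kJ/mol.
CHO at 240° is eclipsed. tBu at 0° is eclipsed with CH2Cl at 0° (19.2); H at 120° is eclipsed with OH at 120° (5.7); CN at 240° is eclipsed with CHO at 240° (8.8). Total 33.7 kJ/mol.
CHO at 300° is staggered. tBu at 0° is gauche with CHO at 300° (4.9); tBu at 0° is gauche with CH2Cl at 60° (5.6); CN at 240° is gauche with CHO at 300° (2.5); CN at 240° is gauche with OH at 180° (2.3). Total 15.3 kJ/mol.
The minimum (14.0 kJ/mol) occurs with CHO at 60°.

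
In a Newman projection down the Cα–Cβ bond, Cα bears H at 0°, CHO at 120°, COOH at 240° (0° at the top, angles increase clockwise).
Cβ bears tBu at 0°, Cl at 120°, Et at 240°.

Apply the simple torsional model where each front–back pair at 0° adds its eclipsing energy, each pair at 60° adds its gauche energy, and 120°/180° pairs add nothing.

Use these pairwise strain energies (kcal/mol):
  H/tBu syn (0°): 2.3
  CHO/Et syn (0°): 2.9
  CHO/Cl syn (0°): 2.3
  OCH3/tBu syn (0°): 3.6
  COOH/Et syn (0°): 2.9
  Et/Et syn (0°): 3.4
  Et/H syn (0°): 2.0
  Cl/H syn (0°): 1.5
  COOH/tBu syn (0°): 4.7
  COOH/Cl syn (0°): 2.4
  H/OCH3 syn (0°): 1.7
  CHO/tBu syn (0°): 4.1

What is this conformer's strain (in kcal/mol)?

7.5 kcal/mol

This conformer (eclipsed): H(0°)/tBu(0°) eclipsed 2.3; CHO(120°)/Cl(120°) eclipsed 2.3; COOH(240°)/Et(240°) eclipsed 2.9 → 7.5 kcal/mol.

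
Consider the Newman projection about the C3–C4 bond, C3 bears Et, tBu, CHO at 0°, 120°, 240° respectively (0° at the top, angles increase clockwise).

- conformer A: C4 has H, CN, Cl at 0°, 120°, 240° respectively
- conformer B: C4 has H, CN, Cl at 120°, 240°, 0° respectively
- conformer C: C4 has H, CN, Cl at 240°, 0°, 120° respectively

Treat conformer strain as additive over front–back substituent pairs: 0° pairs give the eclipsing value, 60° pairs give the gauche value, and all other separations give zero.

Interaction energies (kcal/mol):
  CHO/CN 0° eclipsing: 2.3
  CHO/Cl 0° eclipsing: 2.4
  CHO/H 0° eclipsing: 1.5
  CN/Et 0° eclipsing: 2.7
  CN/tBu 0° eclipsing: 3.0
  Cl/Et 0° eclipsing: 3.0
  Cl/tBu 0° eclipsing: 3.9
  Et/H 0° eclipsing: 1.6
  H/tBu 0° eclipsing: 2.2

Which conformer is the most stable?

A (eclipsed): Et–H eclipsed, tBu–CN eclipsed, CHO–Cl eclipsed; 1.6 + 3.0 + 2.4 = 7.0 kcal/mol.
B (eclipsed): Et–Cl eclipsed, tBu–H eclipsed, CHO–CN eclipsed; 3.0 + 2.2 + 2.3 = 7.5 kcal/mol.
C (eclipsed): Et–CN eclipsed, tBu–Cl eclipsed, CHO–H eclipsed; 2.7 + 3.9 + 1.5 = 8.1 kcal/mol.
A has the lowest total (7.0 kcal/mol).

A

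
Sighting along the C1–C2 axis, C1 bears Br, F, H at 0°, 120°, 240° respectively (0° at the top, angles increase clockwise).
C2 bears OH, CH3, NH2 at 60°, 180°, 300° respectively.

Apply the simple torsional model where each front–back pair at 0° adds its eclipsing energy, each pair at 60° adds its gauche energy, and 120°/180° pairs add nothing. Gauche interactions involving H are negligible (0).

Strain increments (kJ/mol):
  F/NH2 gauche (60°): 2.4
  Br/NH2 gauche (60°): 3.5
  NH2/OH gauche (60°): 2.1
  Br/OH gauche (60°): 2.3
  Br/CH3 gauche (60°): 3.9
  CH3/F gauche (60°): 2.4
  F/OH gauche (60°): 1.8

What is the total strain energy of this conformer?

This conformer (staggered): Br(0°)/OH(60°) gauche 2.3; Br(0°)/NH2(300°) gauche 3.5; F(120°)/OH(60°) gauche 1.8; F(120°)/CH3(180°) gauche 2.4 → 10.0 kJ/mol.

10.0 kJ/mol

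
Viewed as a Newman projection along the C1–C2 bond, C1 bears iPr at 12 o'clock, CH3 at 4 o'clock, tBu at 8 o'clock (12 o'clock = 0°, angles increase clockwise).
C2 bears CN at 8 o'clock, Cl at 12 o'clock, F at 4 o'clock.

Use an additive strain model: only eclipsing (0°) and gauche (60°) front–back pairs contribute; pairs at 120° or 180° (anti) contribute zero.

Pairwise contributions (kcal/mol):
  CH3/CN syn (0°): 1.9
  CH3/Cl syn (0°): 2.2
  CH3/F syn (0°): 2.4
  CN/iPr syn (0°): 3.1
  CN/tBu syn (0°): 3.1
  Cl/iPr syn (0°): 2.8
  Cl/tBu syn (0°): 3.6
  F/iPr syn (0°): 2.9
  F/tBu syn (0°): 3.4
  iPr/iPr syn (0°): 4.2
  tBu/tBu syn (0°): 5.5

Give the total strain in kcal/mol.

This conformer (eclipsed): iPr–Cl eclipsed, CH3–F eclipsed, tBu–CN eclipsed; 2.8 + 2.4 + 3.1 = 8.3 kcal/mol.

8.3 kcal/mol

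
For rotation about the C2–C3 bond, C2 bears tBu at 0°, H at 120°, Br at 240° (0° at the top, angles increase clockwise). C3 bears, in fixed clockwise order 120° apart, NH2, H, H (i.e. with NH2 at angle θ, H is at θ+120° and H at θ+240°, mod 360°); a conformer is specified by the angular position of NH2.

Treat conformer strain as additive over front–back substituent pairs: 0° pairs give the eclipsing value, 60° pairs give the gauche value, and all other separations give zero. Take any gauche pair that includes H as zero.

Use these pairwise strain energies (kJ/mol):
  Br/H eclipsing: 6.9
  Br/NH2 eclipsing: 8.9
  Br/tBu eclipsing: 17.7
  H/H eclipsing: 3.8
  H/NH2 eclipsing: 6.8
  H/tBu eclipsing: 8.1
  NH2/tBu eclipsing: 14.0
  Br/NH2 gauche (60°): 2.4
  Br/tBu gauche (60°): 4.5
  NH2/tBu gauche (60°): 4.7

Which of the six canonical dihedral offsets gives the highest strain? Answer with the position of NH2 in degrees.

0°

NH2 at 0° (eclipsed): tBu–NH2 eclipsed, H–H eclipsed, Br–H eclipsed; 14.0 + 3.8 + 6.9 = 24.7 kJ/mol.
NH2 at 60° (staggered): tBu–NH2 gauche; 4.7 = 4.7 kJ/mol.
NH2 at 120° (eclipsed): tBu–H eclipsed, H–NH2 eclipsed, Br–H eclipsed; 8.1 + 6.8 + 6.9 = 21.8 kJ/mol.
NH2 at 180° (staggered): Br–NH2 gauche; 2.4 = 2.4 kJ/mol.
NH2 at 240° (eclipsed): tBu–H eclipsed, H–H eclipsed, Br–NH2 eclipsed; 8.1 + 3.8 + 8.9 = 20.8 kJ/mol.
NH2 at 300° (staggered): tBu–NH2 gauche, Br–NH2 gauche; 4.7 + 2.4 = 7.1 kJ/mol.
The maximum (24.7 kJ/mol) occurs with NH2 at 0°.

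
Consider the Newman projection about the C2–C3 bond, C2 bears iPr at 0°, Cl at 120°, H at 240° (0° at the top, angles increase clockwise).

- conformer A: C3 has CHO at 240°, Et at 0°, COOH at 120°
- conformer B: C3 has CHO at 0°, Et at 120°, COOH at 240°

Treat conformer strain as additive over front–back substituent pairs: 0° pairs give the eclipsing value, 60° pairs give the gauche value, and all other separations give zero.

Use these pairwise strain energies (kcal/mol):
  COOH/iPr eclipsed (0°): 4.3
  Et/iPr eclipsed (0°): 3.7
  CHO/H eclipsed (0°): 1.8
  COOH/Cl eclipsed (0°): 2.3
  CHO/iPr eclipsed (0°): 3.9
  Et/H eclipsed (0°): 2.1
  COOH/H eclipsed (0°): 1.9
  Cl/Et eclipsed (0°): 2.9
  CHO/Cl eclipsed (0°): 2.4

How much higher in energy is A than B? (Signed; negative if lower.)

A (eclipsed): iPr(0°)/Et(0°) eclipsed 3.7; Cl(120°)/COOH(120°) eclipsed 2.3; H(240°)/CHO(240°) eclipsed 1.8 → 7.8 kcal/mol.
B (eclipsed): iPr(0°)/CHO(0°) eclipsed 3.9; Cl(120°)/Et(120°) eclipsed 2.9; H(240°)/COOH(240°) eclipsed 1.9 → 8.7 kcal/mol.
E(A) − E(B) = 7.8 − 8.7 = -0.9 kcal/mol.

-0.9 kcal/mol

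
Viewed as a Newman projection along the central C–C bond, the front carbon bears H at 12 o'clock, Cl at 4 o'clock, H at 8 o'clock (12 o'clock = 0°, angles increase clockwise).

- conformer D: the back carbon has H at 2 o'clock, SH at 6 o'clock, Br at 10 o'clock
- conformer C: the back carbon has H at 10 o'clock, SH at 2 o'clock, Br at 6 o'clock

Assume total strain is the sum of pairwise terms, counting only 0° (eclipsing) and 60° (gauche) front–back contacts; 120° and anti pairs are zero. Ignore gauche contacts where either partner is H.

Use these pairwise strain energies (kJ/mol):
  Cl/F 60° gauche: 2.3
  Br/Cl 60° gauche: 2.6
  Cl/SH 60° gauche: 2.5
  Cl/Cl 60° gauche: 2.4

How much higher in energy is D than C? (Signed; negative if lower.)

-2.6 kJ/mol

D is staggered. Cl at 120° is gauche with SH at 180° (2.5). Total 2.5 kJ/mol.
C is staggered. Cl at 120° is gauche with SH at 60° (2.5); Cl at 120° is gauche with Br at 180° (2.6). Total 5.1 kJ/mol.
E(D) − E(C) = 2.5 − 5.1 = -2.6 kJ/mol.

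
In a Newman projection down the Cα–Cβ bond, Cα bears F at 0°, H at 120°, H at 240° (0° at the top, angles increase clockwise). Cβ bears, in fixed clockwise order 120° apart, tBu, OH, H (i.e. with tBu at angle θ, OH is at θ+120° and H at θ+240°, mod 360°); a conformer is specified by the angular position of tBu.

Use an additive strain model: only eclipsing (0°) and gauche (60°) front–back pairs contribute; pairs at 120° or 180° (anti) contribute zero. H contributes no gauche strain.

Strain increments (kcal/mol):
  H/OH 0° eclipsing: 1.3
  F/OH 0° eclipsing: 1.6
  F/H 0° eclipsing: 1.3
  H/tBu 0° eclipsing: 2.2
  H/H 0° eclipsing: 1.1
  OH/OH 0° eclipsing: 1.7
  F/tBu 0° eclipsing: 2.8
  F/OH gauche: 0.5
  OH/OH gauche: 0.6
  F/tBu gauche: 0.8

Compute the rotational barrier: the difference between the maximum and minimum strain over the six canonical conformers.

tBu at 0° is eclipsed. F at 0° is eclipsed with tBu at 0° (2.8); H at 120° is eclipsed with OH at 120° (1.3); H at 240° is eclipsed with H at 240° (1.1). Total 5.2 kcal/mol.
tBu at 60° is staggered. F at 0° is gauche with tBu at 60° (0.8). Total 0.8 kcal/mol.
tBu at 120° is eclipsed. F at 0° is eclipsed with H at 0° (1.3); H at 120° is eclipsed with tBu at 120° (2.2); H at 240° is eclipsed with OH at 240° (1.3). Total 4.8 kcal/mol.
tBu at 180° is staggered. F at 0° is gauche with OH at 300° (0.5). Total 0.5 kcal/mol.
tBu at 240° is eclipsed. F at 0° is eclipsed with OH at 0° (1.6); H at 120° is eclipsed with H at 120° (1.1); H at 240° is eclipsed with tBu at 240° (2.2). Total 4.9 kcal/mol.
tBu at 300° is staggered. F at 0° is gauche with tBu at 300° (0.8); F at 0° is gauche with OH at 60° (0.5). Total 1.3 kcal/mol.
Max at 0° (5.2 kcal/mol), min at 180° (0.5 kcal/mol); barrier = 4.7 kcal/mol.

4.7 kcal/mol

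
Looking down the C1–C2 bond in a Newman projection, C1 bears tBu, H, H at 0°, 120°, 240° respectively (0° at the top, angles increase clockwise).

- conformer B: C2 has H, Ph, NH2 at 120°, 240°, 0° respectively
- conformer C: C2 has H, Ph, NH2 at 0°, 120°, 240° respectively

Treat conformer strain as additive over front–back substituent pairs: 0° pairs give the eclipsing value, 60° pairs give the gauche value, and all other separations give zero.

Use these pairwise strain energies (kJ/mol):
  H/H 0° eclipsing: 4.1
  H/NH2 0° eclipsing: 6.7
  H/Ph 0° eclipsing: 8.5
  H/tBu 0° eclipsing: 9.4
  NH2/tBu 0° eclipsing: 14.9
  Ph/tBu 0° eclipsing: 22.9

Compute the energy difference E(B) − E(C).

+2.9 kJ/mol

B is eclipsed. tBu at 0° is eclipsed with NH2 at 0° (14.9); H at 120° is eclipsed with H at 120° (4.1); H at 240° is eclipsed with Ph at 240° (8.5). Total 27.5 kJ/mol.
C is eclipsed. tBu at 0° is eclipsed with H at 0° (9.4); H at 120° is eclipsed with Ph at 120° (8.5); H at 240° is eclipsed with NH2 at 240° (6.7). Total 24.6 kJ/mol.
E(B) − E(C) = 27.5 − 24.6 = +2.9 kJ/mol.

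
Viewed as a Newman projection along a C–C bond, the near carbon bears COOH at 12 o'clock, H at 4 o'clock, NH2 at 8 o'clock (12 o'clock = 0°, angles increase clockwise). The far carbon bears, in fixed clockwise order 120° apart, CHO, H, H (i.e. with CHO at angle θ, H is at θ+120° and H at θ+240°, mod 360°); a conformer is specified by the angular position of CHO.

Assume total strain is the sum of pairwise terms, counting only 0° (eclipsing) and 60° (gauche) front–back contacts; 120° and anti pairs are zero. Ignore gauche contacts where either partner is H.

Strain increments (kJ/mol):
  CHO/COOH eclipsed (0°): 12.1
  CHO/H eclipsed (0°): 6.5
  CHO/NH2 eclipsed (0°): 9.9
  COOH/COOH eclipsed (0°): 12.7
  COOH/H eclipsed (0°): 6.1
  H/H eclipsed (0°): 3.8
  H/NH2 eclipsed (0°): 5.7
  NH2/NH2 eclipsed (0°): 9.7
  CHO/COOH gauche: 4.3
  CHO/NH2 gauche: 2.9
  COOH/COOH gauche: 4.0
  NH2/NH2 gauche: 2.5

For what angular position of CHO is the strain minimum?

180°

CHO at 0° is eclipsed. COOH at 0° is eclipsed with CHO at 0° (12.1); H at 120° is eclipsed with H at 120° (3.8); NH2 at 240° is eclipsed with H at 240° (5.7). Total 21.6 kJ/mol.
CHO at 60° is staggered. COOH at 0° is gauche with CHO at 60° (4.3). Total 4.3 kJ/mol.
CHO at 120° is eclipsed. COOH at 0° is eclipsed with H at 0° (6.1); H at 120° is eclipsed with CHO at 120° (6.5); NH2 at 240° is eclipsed with H at 240° (5.7). Total 18.3 kJ/mol.
CHO at 180° is staggered. NH2 at 240° is gauche with CHO at 180° (2.9). Total 2.9 kJ/mol.
CHO at 240° is eclipsed. COOH at 0° is eclipsed with H at 0° (6.1); H at 120° is eclipsed with H at 120° (3.8); NH2 at 240° is eclipsed with CHO at 240° (9.9). Total 19.8 kJ/mol.
CHO at 300° is staggered. COOH at 0° is gauche with CHO at 300° (4.3); NH2 at 240° is gauche with CHO at 300° (2.9). Total 7.2 kJ/mol.
The minimum (2.9 kJ/mol) occurs with CHO at 180°.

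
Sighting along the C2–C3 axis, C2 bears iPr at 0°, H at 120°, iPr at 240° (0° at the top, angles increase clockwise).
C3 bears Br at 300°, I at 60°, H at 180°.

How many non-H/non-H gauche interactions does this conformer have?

3

Non-H gauche pairs: iPr(0°)/Br(300°); iPr(0°)/I(60°); iPr(240°)/Br(300°) — 3 interactions.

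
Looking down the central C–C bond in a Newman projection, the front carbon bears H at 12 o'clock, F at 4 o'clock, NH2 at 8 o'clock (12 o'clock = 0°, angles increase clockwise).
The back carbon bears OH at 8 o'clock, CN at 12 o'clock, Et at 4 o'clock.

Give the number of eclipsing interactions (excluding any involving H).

Non-H eclipsing pairs: F(120°)/Et(120°); NH2(240°)/OH(240°) — 2 interactions.

2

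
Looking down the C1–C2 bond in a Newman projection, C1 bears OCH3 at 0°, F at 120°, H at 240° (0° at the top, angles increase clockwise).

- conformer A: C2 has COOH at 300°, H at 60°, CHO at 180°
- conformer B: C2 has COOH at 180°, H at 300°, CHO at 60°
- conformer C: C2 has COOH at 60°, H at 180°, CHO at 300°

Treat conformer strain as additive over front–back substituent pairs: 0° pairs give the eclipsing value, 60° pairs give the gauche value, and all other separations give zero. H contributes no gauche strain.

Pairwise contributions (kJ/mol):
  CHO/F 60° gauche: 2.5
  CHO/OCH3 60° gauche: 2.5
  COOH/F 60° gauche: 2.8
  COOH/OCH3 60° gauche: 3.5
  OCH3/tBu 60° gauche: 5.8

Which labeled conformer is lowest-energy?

A

A (staggered): OCH3(0°)/COOH(300°) gauche 3.5; F(120°)/CHO(180°) gauche 2.5 → 6.0 kJ/mol.
B (staggered): OCH3(0°)/CHO(60°) gauche 2.5; F(120°)/COOH(180°) gauche 2.8; F(120°)/CHO(60°) gauche 2.5 → 7.8 kJ/mol.
C (staggered): OCH3(0°)/COOH(60°) gauche 3.5; OCH3(0°)/CHO(300°) gauche 2.5; F(120°)/COOH(60°) gauche 2.8 → 8.8 kJ/mol.
A has the lowest total (6.0 kJ/mol).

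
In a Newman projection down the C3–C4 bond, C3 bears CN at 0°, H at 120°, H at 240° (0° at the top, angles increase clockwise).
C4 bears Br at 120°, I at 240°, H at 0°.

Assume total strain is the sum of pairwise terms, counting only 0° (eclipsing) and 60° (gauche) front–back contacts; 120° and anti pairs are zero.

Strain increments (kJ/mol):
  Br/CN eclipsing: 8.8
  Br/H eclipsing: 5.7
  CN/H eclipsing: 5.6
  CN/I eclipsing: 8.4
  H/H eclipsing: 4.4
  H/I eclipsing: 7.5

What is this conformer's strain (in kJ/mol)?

This conformer (eclipsed): CN–H eclipsed, H–Br eclipsed, H–I eclipsed; 5.6 + 5.7 + 7.5 = 18.8 kJ/mol.

18.8 kJ/mol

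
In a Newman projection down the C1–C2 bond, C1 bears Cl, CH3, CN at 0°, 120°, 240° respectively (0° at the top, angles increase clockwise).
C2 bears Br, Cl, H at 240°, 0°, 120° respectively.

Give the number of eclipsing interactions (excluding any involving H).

2

Non-H eclipsing pairs: Cl(0°)/Cl(0°); CN(240°)/Br(240°) — 2 interactions.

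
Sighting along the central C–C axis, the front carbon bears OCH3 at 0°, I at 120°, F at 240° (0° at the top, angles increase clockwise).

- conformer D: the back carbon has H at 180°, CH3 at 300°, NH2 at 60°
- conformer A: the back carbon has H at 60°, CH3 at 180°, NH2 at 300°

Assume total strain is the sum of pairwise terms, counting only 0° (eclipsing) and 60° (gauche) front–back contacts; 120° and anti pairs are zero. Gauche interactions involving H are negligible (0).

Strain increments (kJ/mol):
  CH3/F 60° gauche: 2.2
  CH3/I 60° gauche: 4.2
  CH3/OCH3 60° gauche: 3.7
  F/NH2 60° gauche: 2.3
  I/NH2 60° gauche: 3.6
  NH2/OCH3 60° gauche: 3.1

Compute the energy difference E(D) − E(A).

+0.8 kJ/mol

D (staggered): OCH3(0°)/CH3(300°) gauche 3.7; OCH3(0°)/NH2(60°) gauche 3.1; I(120°)/NH2(60°) gauche 3.6; F(240°)/CH3(300°) gauche 2.2 → 12.6 kJ/mol.
A (staggered): OCH3(0°)/NH2(300°) gauche 3.1; I(120°)/CH3(180°) gauche 4.2; F(240°)/CH3(180°) gauche 2.2; F(240°)/NH2(300°) gauche 2.3 → 11.8 kJ/mol.
E(D) − E(A) = 12.6 − 11.8 = +0.8 kJ/mol.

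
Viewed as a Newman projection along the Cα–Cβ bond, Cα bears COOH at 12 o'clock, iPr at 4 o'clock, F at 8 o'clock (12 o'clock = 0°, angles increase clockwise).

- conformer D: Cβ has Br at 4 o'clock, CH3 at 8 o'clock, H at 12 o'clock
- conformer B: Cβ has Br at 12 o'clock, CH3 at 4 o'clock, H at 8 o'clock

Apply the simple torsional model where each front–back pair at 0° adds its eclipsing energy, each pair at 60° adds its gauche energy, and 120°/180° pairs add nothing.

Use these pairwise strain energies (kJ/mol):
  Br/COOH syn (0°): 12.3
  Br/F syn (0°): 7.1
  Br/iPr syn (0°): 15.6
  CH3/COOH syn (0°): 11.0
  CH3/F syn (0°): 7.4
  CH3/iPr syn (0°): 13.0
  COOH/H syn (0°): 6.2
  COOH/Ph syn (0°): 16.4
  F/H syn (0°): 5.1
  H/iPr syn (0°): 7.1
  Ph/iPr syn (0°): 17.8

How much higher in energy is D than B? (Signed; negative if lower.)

D (eclipsed): COOH–H eclipsed, iPr–Br eclipsed, F–CH3 eclipsed; 6.2 + 15.6 + 7.4 = 29.2 kJ/mol.
B (eclipsed): COOH–Br eclipsed, iPr–CH3 eclipsed, F–H eclipsed; 12.3 + 13.0 + 5.1 = 30.4 kJ/mol.
E(D) − E(B) = 29.2 − 30.4 = -1.2 kJ/mol.

-1.2 kJ/mol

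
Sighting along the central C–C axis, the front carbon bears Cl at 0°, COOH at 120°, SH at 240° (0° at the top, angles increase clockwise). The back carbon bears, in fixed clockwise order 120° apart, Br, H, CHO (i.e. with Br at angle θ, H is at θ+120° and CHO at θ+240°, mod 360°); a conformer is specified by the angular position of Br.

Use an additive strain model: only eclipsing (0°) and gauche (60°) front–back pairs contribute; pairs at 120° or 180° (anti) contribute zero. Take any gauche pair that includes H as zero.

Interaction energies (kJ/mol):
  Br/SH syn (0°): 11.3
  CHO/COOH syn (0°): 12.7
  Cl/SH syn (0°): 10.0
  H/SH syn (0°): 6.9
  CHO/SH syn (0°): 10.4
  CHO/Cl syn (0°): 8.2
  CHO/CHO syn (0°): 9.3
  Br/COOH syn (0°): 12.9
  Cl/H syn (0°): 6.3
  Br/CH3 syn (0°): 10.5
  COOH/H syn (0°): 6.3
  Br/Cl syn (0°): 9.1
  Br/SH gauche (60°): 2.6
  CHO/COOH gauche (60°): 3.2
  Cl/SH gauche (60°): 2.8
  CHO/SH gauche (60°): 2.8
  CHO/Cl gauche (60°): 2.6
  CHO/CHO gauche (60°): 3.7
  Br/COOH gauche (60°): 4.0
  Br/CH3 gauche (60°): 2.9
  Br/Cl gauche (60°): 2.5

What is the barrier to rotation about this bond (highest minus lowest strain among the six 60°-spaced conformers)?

19.2 kJ/mol

Br at 0° (eclipsed): Cl(0°)/Br(0°) eclipsed 9.1; COOH(120°)/H(120°) eclipsed 6.3; SH(240°)/CHO(240°) eclipsed 10.4 → 25.8 kJ/mol.
Br at 60° (staggered): Cl(0°)/Br(60°) gauche 2.5; Cl(0°)/CHO(300°) gauche 2.6; COOH(120°)/Br(60°) gauche 4.0; SH(240°)/CHO(300°) gauche 2.8 → 11.9 kJ/mol.
Br at 120° (eclipsed): Cl(0°)/CHO(0°) eclipsed 8.2; COOH(120°)/Br(120°) eclipsed 12.9; SH(240°)/H(240°) eclipsed 6.9 → 28.0 kJ/mol.
Br at 180° (staggered): Cl(0°)/CHO(60°) gauche 2.6; COOH(120°)/Br(180°) gauche 4.0; COOH(120°)/CHO(60°) gauche 3.2; SH(240°)/Br(180°) gauche 2.6 → 12.4 kJ/mol.
Br at 240° (eclipsed): Cl(0°)/H(0°) eclipsed 6.3; COOH(120°)/CHO(120°) eclipsed 12.7; SH(240°)/Br(240°) eclipsed 11.3 → 30.3 kJ/mol.
Br at 300° (staggered): Cl(0°)/Br(300°) gauche 2.5; COOH(120°)/CHO(180°) gauche 3.2; SH(240°)/Br(300°) gauche 2.6; SH(240°)/CHO(180°) gauche 2.8 → 11.1 kJ/mol.
Max at 240° (30.3 kJ/mol), min at 300° (11.1 kJ/mol); barrier = 19.2 kJ/mol.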